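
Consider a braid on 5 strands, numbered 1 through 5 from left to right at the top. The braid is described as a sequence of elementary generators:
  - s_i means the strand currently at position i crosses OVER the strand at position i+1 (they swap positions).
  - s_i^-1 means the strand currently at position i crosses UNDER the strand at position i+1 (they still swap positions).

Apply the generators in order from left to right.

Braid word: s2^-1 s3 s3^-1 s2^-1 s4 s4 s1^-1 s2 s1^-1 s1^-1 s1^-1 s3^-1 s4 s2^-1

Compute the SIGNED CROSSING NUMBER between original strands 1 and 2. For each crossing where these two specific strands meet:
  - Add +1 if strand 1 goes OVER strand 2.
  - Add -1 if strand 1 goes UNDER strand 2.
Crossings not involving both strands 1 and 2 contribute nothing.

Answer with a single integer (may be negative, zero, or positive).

Gen 1: crossing 2x3. Both 1&2? no. Sum: 0
Gen 2: crossing 2x4. Both 1&2? no. Sum: 0
Gen 3: crossing 4x2. Both 1&2? no. Sum: 0
Gen 4: crossing 3x2. Both 1&2? no. Sum: 0
Gen 5: crossing 4x5. Both 1&2? no. Sum: 0
Gen 6: crossing 5x4. Both 1&2? no. Sum: 0
Gen 7: 1 under 2. Both 1&2? yes. Contrib: -1. Sum: -1
Gen 8: crossing 1x3. Both 1&2? no. Sum: -1
Gen 9: crossing 2x3. Both 1&2? no. Sum: -1
Gen 10: crossing 3x2. Both 1&2? no. Sum: -1
Gen 11: crossing 2x3. Both 1&2? no. Sum: -1
Gen 12: crossing 1x4. Both 1&2? no. Sum: -1
Gen 13: crossing 1x5. Both 1&2? no. Sum: -1
Gen 14: crossing 2x4. Both 1&2? no. Sum: -1

Answer: -1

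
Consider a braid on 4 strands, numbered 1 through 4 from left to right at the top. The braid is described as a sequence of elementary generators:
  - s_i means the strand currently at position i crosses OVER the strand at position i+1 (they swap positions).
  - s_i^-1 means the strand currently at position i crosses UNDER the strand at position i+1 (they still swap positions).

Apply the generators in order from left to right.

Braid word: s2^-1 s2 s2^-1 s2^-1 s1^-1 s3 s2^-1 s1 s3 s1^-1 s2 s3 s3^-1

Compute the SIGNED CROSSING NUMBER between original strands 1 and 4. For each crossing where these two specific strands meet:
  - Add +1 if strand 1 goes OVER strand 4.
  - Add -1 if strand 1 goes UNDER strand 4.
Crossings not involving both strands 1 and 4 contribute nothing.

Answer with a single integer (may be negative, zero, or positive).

Answer: -3

Derivation:
Gen 1: crossing 2x3. Both 1&4? no. Sum: 0
Gen 2: crossing 3x2. Both 1&4? no. Sum: 0
Gen 3: crossing 2x3. Both 1&4? no. Sum: 0
Gen 4: crossing 3x2. Both 1&4? no. Sum: 0
Gen 5: crossing 1x2. Both 1&4? no. Sum: 0
Gen 6: crossing 3x4. Both 1&4? no. Sum: 0
Gen 7: 1 under 4. Both 1&4? yes. Contrib: -1. Sum: -1
Gen 8: crossing 2x4. Both 1&4? no. Sum: -1
Gen 9: crossing 1x3. Both 1&4? no. Sum: -1
Gen 10: crossing 4x2. Both 1&4? no. Sum: -1
Gen 11: crossing 4x3. Both 1&4? no. Sum: -1
Gen 12: 4 over 1. Both 1&4? yes. Contrib: -1. Sum: -2
Gen 13: 1 under 4. Both 1&4? yes. Contrib: -1. Sum: -3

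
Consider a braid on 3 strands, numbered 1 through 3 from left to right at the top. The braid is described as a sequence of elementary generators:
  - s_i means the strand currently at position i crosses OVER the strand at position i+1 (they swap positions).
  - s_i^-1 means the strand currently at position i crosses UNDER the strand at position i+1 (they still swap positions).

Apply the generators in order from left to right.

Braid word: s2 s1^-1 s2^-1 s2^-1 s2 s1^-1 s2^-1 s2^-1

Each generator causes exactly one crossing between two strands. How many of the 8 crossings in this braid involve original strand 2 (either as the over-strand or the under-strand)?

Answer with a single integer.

Gen 1: crossing 2x3. Involves strand 2? yes. Count so far: 1
Gen 2: crossing 1x3. Involves strand 2? no. Count so far: 1
Gen 3: crossing 1x2. Involves strand 2? yes. Count so far: 2
Gen 4: crossing 2x1. Involves strand 2? yes. Count so far: 3
Gen 5: crossing 1x2. Involves strand 2? yes. Count so far: 4
Gen 6: crossing 3x2. Involves strand 2? yes. Count so far: 5
Gen 7: crossing 3x1. Involves strand 2? no. Count so far: 5
Gen 8: crossing 1x3. Involves strand 2? no. Count so far: 5

Answer: 5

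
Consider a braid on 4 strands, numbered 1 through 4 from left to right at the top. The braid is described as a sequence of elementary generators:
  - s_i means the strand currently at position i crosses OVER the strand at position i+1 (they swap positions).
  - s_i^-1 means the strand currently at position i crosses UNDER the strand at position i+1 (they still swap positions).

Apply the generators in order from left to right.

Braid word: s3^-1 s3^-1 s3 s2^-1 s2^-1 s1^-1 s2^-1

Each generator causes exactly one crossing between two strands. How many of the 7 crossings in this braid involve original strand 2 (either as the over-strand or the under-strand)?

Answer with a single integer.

Answer: 3

Derivation:
Gen 1: crossing 3x4. Involves strand 2? no. Count so far: 0
Gen 2: crossing 4x3. Involves strand 2? no. Count so far: 0
Gen 3: crossing 3x4. Involves strand 2? no. Count so far: 0
Gen 4: crossing 2x4. Involves strand 2? yes. Count so far: 1
Gen 5: crossing 4x2. Involves strand 2? yes. Count so far: 2
Gen 6: crossing 1x2. Involves strand 2? yes. Count so far: 3
Gen 7: crossing 1x4. Involves strand 2? no. Count so far: 3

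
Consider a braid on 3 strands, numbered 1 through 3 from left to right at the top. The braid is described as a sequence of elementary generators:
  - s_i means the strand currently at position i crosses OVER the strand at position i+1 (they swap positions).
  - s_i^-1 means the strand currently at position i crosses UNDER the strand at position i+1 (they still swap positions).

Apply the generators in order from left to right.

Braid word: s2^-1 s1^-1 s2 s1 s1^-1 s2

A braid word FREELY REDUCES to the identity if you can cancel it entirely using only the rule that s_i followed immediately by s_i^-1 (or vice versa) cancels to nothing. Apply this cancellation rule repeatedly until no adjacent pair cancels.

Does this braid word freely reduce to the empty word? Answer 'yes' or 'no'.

Gen 1 (s2^-1): push. Stack: [s2^-1]
Gen 2 (s1^-1): push. Stack: [s2^-1 s1^-1]
Gen 3 (s2): push. Stack: [s2^-1 s1^-1 s2]
Gen 4 (s1): push. Stack: [s2^-1 s1^-1 s2 s1]
Gen 5 (s1^-1): cancels prior s1. Stack: [s2^-1 s1^-1 s2]
Gen 6 (s2): push. Stack: [s2^-1 s1^-1 s2 s2]
Reduced word: s2^-1 s1^-1 s2 s2

Answer: no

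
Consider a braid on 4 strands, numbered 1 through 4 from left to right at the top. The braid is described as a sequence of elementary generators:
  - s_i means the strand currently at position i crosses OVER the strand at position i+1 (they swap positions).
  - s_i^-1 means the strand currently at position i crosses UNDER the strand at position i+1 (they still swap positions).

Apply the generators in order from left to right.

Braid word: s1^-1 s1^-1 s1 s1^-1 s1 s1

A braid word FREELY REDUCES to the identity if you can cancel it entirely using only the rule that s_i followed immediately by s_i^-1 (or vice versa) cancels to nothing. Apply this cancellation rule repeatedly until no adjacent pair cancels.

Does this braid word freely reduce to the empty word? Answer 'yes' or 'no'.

Answer: yes

Derivation:
Gen 1 (s1^-1): push. Stack: [s1^-1]
Gen 2 (s1^-1): push. Stack: [s1^-1 s1^-1]
Gen 3 (s1): cancels prior s1^-1. Stack: [s1^-1]
Gen 4 (s1^-1): push. Stack: [s1^-1 s1^-1]
Gen 5 (s1): cancels prior s1^-1. Stack: [s1^-1]
Gen 6 (s1): cancels prior s1^-1. Stack: []
Reduced word: (empty)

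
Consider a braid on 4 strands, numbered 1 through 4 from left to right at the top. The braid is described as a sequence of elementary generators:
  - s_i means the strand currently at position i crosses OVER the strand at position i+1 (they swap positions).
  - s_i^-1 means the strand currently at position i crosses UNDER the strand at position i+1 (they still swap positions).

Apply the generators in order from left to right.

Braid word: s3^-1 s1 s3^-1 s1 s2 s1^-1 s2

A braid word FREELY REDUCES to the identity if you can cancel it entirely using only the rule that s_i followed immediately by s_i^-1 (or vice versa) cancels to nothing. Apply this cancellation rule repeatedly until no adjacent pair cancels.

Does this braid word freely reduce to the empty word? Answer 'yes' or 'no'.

Gen 1 (s3^-1): push. Stack: [s3^-1]
Gen 2 (s1): push. Stack: [s3^-1 s1]
Gen 3 (s3^-1): push. Stack: [s3^-1 s1 s3^-1]
Gen 4 (s1): push. Stack: [s3^-1 s1 s3^-1 s1]
Gen 5 (s2): push. Stack: [s3^-1 s1 s3^-1 s1 s2]
Gen 6 (s1^-1): push. Stack: [s3^-1 s1 s3^-1 s1 s2 s1^-1]
Gen 7 (s2): push. Stack: [s3^-1 s1 s3^-1 s1 s2 s1^-1 s2]
Reduced word: s3^-1 s1 s3^-1 s1 s2 s1^-1 s2

Answer: no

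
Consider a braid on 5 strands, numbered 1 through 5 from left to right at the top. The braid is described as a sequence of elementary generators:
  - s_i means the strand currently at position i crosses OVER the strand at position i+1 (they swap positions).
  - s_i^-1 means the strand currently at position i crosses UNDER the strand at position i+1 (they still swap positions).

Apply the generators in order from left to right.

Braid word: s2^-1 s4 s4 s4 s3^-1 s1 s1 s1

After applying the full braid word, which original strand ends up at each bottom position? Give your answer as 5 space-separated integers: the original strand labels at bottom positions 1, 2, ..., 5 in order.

Gen 1 (s2^-1): strand 2 crosses under strand 3. Perm now: [1 3 2 4 5]
Gen 2 (s4): strand 4 crosses over strand 5. Perm now: [1 3 2 5 4]
Gen 3 (s4): strand 5 crosses over strand 4. Perm now: [1 3 2 4 5]
Gen 4 (s4): strand 4 crosses over strand 5. Perm now: [1 3 2 5 4]
Gen 5 (s3^-1): strand 2 crosses under strand 5. Perm now: [1 3 5 2 4]
Gen 6 (s1): strand 1 crosses over strand 3. Perm now: [3 1 5 2 4]
Gen 7 (s1): strand 3 crosses over strand 1. Perm now: [1 3 5 2 4]
Gen 8 (s1): strand 1 crosses over strand 3. Perm now: [3 1 5 2 4]

Answer: 3 1 5 2 4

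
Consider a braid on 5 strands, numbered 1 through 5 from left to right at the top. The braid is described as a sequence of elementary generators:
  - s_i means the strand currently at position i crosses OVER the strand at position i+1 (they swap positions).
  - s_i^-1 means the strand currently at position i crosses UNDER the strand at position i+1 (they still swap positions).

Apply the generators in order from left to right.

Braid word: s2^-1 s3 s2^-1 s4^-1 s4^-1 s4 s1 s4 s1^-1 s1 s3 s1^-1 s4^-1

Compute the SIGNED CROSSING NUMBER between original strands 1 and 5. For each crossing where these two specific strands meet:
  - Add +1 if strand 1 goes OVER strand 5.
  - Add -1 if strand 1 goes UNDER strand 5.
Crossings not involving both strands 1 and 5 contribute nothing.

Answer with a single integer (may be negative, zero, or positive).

Gen 1: crossing 2x3. Both 1&5? no. Sum: 0
Gen 2: crossing 2x4. Both 1&5? no. Sum: 0
Gen 3: crossing 3x4. Both 1&5? no. Sum: 0
Gen 4: crossing 2x5. Both 1&5? no. Sum: 0
Gen 5: crossing 5x2. Both 1&5? no. Sum: 0
Gen 6: crossing 2x5. Both 1&5? no. Sum: 0
Gen 7: crossing 1x4. Both 1&5? no. Sum: 0
Gen 8: crossing 5x2. Both 1&5? no. Sum: 0
Gen 9: crossing 4x1. Both 1&5? no. Sum: 0
Gen 10: crossing 1x4. Both 1&5? no. Sum: 0
Gen 11: crossing 3x2. Both 1&5? no. Sum: 0
Gen 12: crossing 4x1. Both 1&5? no. Sum: 0
Gen 13: crossing 3x5. Both 1&5? no. Sum: 0

Answer: 0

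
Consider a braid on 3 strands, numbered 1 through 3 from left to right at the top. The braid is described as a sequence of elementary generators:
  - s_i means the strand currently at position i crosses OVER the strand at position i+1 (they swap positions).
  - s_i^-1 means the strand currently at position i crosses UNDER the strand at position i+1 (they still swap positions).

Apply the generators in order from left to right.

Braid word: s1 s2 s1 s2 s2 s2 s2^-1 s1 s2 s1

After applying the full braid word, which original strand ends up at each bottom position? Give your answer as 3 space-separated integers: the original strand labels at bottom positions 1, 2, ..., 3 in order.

Gen 1 (s1): strand 1 crosses over strand 2. Perm now: [2 1 3]
Gen 2 (s2): strand 1 crosses over strand 3. Perm now: [2 3 1]
Gen 3 (s1): strand 2 crosses over strand 3. Perm now: [3 2 1]
Gen 4 (s2): strand 2 crosses over strand 1. Perm now: [3 1 2]
Gen 5 (s2): strand 1 crosses over strand 2. Perm now: [3 2 1]
Gen 6 (s2): strand 2 crosses over strand 1. Perm now: [3 1 2]
Gen 7 (s2^-1): strand 1 crosses under strand 2. Perm now: [3 2 1]
Gen 8 (s1): strand 3 crosses over strand 2. Perm now: [2 3 1]
Gen 9 (s2): strand 3 crosses over strand 1. Perm now: [2 1 3]
Gen 10 (s1): strand 2 crosses over strand 1. Perm now: [1 2 3]

Answer: 1 2 3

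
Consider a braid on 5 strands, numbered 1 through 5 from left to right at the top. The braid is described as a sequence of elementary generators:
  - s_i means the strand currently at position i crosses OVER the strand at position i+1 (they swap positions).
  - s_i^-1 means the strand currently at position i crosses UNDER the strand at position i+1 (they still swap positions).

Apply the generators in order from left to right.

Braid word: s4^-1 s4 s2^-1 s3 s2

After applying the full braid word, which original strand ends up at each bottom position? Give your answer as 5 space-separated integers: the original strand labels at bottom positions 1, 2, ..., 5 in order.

Answer: 1 4 3 2 5

Derivation:
Gen 1 (s4^-1): strand 4 crosses under strand 5. Perm now: [1 2 3 5 4]
Gen 2 (s4): strand 5 crosses over strand 4. Perm now: [1 2 3 4 5]
Gen 3 (s2^-1): strand 2 crosses under strand 3. Perm now: [1 3 2 4 5]
Gen 4 (s3): strand 2 crosses over strand 4. Perm now: [1 3 4 2 5]
Gen 5 (s2): strand 3 crosses over strand 4. Perm now: [1 4 3 2 5]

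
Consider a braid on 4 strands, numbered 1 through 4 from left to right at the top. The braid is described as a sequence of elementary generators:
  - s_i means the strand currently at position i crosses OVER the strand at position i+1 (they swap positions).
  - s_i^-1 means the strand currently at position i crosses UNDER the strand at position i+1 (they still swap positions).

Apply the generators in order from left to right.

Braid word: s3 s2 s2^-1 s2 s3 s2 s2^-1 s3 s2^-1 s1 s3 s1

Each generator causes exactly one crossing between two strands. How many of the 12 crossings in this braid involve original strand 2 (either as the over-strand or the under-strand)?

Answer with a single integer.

Gen 1: crossing 3x4. Involves strand 2? no. Count so far: 0
Gen 2: crossing 2x4. Involves strand 2? yes. Count so far: 1
Gen 3: crossing 4x2. Involves strand 2? yes. Count so far: 2
Gen 4: crossing 2x4. Involves strand 2? yes. Count so far: 3
Gen 5: crossing 2x3. Involves strand 2? yes. Count so far: 4
Gen 6: crossing 4x3. Involves strand 2? no. Count so far: 4
Gen 7: crossing 3x4. Involves strand 2? no. Count so far: 4
Gen 8: crossing 3x2. Involves strand 2? yes. Count so far: 5
Gen 9: crossing 4x2. Involves strand 2? yes. Count so far: 6
Gen 10: crossing 1x2. Involves strand 2? yes. Count so far: 7
Gen 11: crossing 4x3. Involves strand 2? no. Count so far: 7
Gen 12: crossing 2x1. Involves strand 2? yes. Count so far: 8

Answer: 8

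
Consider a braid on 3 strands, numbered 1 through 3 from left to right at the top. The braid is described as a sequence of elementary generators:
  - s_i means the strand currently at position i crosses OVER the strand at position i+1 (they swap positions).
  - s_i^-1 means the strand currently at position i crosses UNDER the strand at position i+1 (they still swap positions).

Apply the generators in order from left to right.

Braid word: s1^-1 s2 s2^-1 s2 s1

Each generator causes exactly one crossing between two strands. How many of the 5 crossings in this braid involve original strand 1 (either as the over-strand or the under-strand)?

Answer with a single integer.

Answer: 4

Derivation:
Gen 1: crossing 1x2. Involves strand 1? yes. Count so far: 1
Gen 2: crossing 1x3. Involves strand 1? yes. Count so far: 2
Gen 3: crossing 3x1. Involves strand 1? yes. Count so far: 3
Gen 4: crossing 1x3. Involves strand 1? yes. Count so far: 4
Gen 5: crossing 2x3. Involves strand 1? no. Count so far: 4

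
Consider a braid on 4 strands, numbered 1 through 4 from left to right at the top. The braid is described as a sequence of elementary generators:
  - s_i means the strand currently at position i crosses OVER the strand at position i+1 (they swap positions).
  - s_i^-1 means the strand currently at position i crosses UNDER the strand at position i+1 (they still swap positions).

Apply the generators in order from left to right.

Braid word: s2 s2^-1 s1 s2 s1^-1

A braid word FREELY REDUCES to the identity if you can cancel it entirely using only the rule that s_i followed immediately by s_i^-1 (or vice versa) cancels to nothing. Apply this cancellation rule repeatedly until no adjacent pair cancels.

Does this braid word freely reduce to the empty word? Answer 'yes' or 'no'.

Answer: no

Derivation:
Gen 1 (s2): push. Stack: [s2]
Gen 2 (s2^-1): cancels prior s2. Stack: []
Gen 3 (s1): push. Stack: [s1]
Gen 4 (s2): push. Stack: [s1 s2]
Gen 5 (s1^-1): push. Stack: [s1 s2 s1^-1]
Reduced word: s1 s2 s1^-1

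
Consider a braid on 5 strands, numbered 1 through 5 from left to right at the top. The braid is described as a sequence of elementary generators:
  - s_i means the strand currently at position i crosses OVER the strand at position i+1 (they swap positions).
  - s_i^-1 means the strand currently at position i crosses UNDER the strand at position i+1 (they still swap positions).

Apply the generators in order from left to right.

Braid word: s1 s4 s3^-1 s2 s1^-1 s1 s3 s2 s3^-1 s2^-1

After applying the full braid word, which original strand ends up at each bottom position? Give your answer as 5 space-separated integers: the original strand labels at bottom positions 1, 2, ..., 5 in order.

Gen 1 (s1): strand 1 crosses over strand 2. Perm now: [2 1 3 4 5]
Gen 2 (s4): strand 4 crosses over strand 5. Perm now: [2 1 3 5 4]
Gen 3 (s3^-1): strand 3 crosses under strand 5. Perm now: [2 1 5 3 4]
Gen 4 (s2): strand 1 crosses over strand 5. Perm now: [2 5 1 3 4]
Gen 5 (s1^-1): strand 2 crosses under strand 5. Perm now: [5 2 1 3 4]
Gen 6 (s1): strand 5 crosses over strand 2. Perm now: [2 5 1 3 4]
Gen 7 (s3): strand 1 crosses over strand 3. Perm now: [2 5 3 1 4]
Gen 8 (s2): strand 5 crosses over strand 3. Perm now: [2 3 5 1 4]
Gen 9 (s3^-1): strand 5 crosses under strand 1. Perm now: [2 3 1 5 4]
Gen 10 (s2^-1): strand 3 crosses under strand 1. Perm now: [2 1 3 5 4]

Answer: 2 1 3 5 4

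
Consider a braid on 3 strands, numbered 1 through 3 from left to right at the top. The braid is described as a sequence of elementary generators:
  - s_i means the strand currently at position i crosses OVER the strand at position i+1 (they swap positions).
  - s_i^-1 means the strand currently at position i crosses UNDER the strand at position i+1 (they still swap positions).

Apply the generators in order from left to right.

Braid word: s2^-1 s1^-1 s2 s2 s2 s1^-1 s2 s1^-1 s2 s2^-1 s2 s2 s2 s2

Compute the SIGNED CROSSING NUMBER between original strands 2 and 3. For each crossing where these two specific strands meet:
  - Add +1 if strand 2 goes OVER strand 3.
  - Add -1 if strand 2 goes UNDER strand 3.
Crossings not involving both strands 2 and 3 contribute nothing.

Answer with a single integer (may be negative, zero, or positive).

Answer: 2

Derivation:
Gen 1: 2 under 3. Both 2&3? yes. Contrib: -1. Sum: -1
Gen 2: crossing 1x3. Both 2&3? no. Sum: -1
Gen 3: crossing 1x2. Both 2&3? no. Sum: -1
Gen 4: crossing 2x1. Both 2&3? no. Sum: -1
Gen 5: crossing 1x2. Both 2&3? no. Sum: -1
Gen 6: 3 under 2. Both 2&3? yes. Contrib: +1. Sum: 0
Gen 7: crossing 3x1. Both 2&3? no. Sum: 0
Gen 8: crossing 2x1. Both 2&3? no. Sum: 0
Gen 9: 2 over 3. Both 2&3? yes. Contrib: +1. Sum: 1
Gen 10: 3 under 2. Both 2&3? yes. Contrib: +1. Sum: 2
Gen 11: 2 over 3. Both 2&3? yes. Contrib: +1. Sum: 3
Gen 12: 3 over 2. Both 2&3? yes. Contrib: -1. Sum: 2
Gen 13: 2 over 3. Both 2&3? yes. Contrib: +1. Sum: 3
Gen 14: 3 over 2. Both 2&3? yes. Contrib: -1. Sum: 2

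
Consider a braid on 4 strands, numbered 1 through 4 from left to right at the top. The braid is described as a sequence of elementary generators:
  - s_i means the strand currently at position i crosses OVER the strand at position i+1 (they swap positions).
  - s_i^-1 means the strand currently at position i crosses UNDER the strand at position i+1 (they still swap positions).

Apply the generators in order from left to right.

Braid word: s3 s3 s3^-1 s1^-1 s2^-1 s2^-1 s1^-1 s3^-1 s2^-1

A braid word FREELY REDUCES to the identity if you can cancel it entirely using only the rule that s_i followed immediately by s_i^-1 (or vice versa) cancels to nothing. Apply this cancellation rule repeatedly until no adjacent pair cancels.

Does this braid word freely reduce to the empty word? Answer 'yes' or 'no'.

Gen 1 (s3): push. Stack: [s3]
Gen 2 (s3): push. Stack: [s3 s3]
Gen 3 (s3^-1): cancels prior s3. Stack: [s3]
Gen 4 (s1^-1): push. Stack: [s3 s1^-1]
Gen 5 (s2^-1): push. Stack: [s3 s1^-1 s2^-1]
Gen 6 (s2^-1): push. Stack: [s3 s1^-1 s2^-1 s2^-1]
Gen 7 (s1^-1): push. Stack: [s3 s1^-1 s2^-1 s2^-1 s1^-1]
Gen 8 (s3^-1): push. Stack: [s3 s1^-1 s2^-1 s2^-1 s1^-1 s3^-1]
Gen 9 (s2^-1): push. Stack: [s3 s1^-1 s2^-1 s2^-1 s1^-1 s3^-1 s2^-1]
Reduced word: s3 s1^-1 s2^-1 s2^-1 s1^-1 s3^-1 s2^-1

Answer: no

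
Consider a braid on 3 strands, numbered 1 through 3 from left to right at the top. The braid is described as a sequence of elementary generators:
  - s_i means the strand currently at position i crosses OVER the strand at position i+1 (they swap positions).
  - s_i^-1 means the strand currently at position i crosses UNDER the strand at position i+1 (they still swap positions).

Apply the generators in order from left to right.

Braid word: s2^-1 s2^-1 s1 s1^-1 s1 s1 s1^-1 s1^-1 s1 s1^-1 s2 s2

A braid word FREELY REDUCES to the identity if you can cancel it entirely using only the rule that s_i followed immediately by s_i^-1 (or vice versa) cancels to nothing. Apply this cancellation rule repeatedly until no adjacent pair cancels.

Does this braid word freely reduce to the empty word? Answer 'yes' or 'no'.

Answer: yes

Derivation:
Gen 1 (s2^-1): push. Stack: [s2^-1]
Gen 2 (s2^-1): push. Stack: [s2^-1 s2^-1]
Gen 3 (s1): push. Stack: [s2^-1 s2^-1 s1]
Gen 4 (s1^-1): cancels prior s1. Stack: [s2^-1 s2^-1]
Gen 5 (s1): push. Stack: [s2^-1 s2^-1 s1]
Gen 6 (s1): push. Stack: [s2^-1 s2^-1 s1 s1]
Gen 7 (s1^-1): cancels prior s1. Stack: [s2^-1 s2^-1 s1]
Gen 8 (s1^-1): cancels prior s1. Stack: [s2^-1 s2^-1]
Gen 9 (s1): push. Stack: [s2^-1 s2^-1 s1]
Gen 10 (s1^-1): cancels prior s1. Stack: [s2^-1 s2^-1]
Gen 11 (s2): cancels prior s2^-1. Stack: [s2^-1]
Gen 12 (s2): cancels prior s2^-1. Stack: []
Reduced word: (empty)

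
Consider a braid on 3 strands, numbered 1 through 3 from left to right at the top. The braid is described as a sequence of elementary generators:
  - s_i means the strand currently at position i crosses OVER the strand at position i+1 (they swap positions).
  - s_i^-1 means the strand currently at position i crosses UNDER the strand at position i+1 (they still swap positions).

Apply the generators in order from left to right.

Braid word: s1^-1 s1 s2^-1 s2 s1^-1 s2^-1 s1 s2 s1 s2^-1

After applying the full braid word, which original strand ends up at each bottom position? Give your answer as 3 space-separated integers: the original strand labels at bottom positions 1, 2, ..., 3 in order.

Answer: 1 2 3

Derivation:
Gen 1 (s1^-1): strand 1 crosses under strand 2. Perm now: [2 1 3]
Gen 2 (s1): strand 2 crosses over strand 1. Perm now: [1 2 3]
Gen 3 (s2^-1): strand 2 crosses under strand 3. Perm now: [1 3 2]
Gen 4 (s2): strand 3 crosses over strand 2. Perm now: [1 2 3]
Gen 5 (s1^-1): strand 1 crosses under strand 2. Perm now: [2 1 3]
Gen 6 (s2^-1): strand 1 crosses under strand 3. Perm now: [2 3 1]
Gen 7 (s1): strand 2 crosses over strand 3. Perm now: [3 2 1]
Gen 8 (s2): strand 2 crosses over strand 1. Perm now: [3 1 2]
Gen 9 (s1): strand 3 crosses over strand 1. Perm now: [1 3 2]
Gen 10 (s2^-1): strand 3 crosses under strand 2. Perm now: [1 2 3]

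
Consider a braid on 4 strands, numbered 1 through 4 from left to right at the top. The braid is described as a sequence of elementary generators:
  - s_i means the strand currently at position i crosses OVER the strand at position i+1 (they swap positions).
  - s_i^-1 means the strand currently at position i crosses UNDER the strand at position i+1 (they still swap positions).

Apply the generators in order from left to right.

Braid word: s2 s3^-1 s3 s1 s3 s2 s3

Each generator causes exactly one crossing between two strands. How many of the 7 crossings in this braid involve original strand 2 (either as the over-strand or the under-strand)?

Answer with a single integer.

Answer: 5

Derivation:
Gen 1: crossing 2x3. Involves strand 2? yes. Count so far: 1
Gen 2: crossing 2x4. Involves strand 2? yes. Count so far: 2
Gen 3: crossing 4x2. Involves strand 2? yes. Count so far: 3
Gen 4: crossing 1x3. Involves strand 2? no. Count so far: 3
Gen 5: crossing 2x4. Involves strand 2? yes. Count so far: 4
Gen 6: crossing 1x4. Involves strand 2? no. Count so far: 4
Gen 7: crossing 1x2. Involves strand 2? yes. Count so far: 5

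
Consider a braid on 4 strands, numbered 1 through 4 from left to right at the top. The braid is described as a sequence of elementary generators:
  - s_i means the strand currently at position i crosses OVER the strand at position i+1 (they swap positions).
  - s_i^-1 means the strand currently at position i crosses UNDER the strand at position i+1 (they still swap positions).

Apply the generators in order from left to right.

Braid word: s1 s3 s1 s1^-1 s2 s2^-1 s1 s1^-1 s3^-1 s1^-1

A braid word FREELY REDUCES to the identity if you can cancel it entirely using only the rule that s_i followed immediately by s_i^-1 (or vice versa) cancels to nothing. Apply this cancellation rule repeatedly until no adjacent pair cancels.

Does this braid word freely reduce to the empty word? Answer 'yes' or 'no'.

Gen 1 (s1): push. Stack: [s1]
Gen 2 (s3): push. Stack: [s1 s3]
Gen 3 (s1): push. Stack: [s1 s3 s1]
Gen 4 (s1^-1): cancels prior s1. Stack: [s1 s3]
Gen 5 (s2): push. Stack: [s1 s3 s2]
Gen 6 (s2^-1): cancels prior s2. Stack: [s1 s3]
Gen 7 (s1): push. Stack: [s1 s3 s1]
Gen 8 (s1^-1): cancels prior s1. Stack: [s1 s3]
Gen 9 (s3^-1): cancels prior s3. Stack: [s1]
Gen 10 (s1^-1): cancels prior s1. Stack: []
Reduced word: (empty)

Answer: yes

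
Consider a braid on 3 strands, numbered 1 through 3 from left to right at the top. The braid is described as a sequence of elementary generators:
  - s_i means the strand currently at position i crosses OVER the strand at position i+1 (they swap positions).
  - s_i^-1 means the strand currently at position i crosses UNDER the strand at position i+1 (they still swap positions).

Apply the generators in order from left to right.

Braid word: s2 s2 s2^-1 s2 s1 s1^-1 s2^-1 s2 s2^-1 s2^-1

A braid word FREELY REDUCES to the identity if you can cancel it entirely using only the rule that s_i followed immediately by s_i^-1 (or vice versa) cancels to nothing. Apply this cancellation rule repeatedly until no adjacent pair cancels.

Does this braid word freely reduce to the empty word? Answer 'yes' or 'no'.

Gen 1 (s2): push. Stack: [s2]
Gen 2 (s2): push. Stack: [s2 s2]
Gen 3 (s2^-1): cancels prior s2. Stack: [s2]
Gen 4 (s2): push. Stack: [s2 s2]
Gen 5 (s1): push. Stack: [s2 s2 s1]
Gen 6 (s1^-1): cancels prior s1. Stack: [s2 s2]
Gen 7 (s2^-1): cancels prior s2. Stack: [s2]
Gen 8 (s2): push. Stack: [s2 s2]
Gen 9 (s2^-1): cancels prior s2. Stack: [s2]
Gen 10 (s2^-1): cancels prior s2. Stack: []
Reduced word: (empty)

Answer: yes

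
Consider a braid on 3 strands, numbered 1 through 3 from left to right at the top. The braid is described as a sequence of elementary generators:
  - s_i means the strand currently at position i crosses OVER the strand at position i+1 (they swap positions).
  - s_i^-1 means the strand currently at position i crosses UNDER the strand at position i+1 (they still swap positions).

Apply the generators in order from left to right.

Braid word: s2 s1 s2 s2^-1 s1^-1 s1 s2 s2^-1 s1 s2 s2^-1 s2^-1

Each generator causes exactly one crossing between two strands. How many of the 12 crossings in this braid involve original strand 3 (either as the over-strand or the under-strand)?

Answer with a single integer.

Answer: 8

Derivation:
Gen 1: crossing 2x3. Involves strand 3? yes. Count so far: 1
Gen 2: crossing 1x3. Involves strand 3? yes. Count so far: 2
Gen 3: crossing 1x2. Involves strand 3? no. Count so far: 2
Gen 4: crossing 2x1. Involves strand 3? no. Count so far: 2
Gen 5: crossing 3x1. Involves strand 3? yes. Count so far: 3
Gen 6: crossing 1x3. Involves strand 3? yes. Count so far: 4
Gen 7: crossing 1x2. Involves strand 3? no. Count so far: 4
Gen 8: crossing 2x1. Involves strand 3? no. Count so far: 4
Gen 9: crossing 3x1. Involves strand 3? yes. Count so far: 5
Gen 10: crossing 3x2. Involves strand 3? yes. Count so far: 6
Gen 11: crossing 2x3. Involves strand 3? yes. Count so far: 7
Gen 12: crossing 3x2. Involves strand 3? yes. Count so far: 8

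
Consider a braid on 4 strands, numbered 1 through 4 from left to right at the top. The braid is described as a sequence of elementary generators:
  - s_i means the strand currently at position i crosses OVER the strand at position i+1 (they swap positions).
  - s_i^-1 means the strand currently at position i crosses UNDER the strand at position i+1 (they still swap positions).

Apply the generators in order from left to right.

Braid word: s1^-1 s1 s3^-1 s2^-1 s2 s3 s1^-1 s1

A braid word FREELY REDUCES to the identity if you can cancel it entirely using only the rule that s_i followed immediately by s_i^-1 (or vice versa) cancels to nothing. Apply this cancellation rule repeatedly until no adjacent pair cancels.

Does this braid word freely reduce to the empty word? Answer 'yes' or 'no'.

Answer: yes

Derivation:
Gen 1 (s1^-1): push. Stack: [s1^-1]
Gen 2 (s1): cancels prior s1^-1. Stack: []
Gen 3 (s3^-1): push. Stack: [s3^-1]
Gen 4 (s2^-1): push. Stack: [s3^-1 s2^-1]
Gen 5 (s2): cancels prior s2^-1. Stack: [s3^-1]
Gen 6 (s3): cancels prior s3^-1. Stack: []
Gen 7 (s1^-1): push. Stack: [s1^-1]
Gen 8 (s1): cancels prior s1^-1. Stack: []
Reduced word: (empty)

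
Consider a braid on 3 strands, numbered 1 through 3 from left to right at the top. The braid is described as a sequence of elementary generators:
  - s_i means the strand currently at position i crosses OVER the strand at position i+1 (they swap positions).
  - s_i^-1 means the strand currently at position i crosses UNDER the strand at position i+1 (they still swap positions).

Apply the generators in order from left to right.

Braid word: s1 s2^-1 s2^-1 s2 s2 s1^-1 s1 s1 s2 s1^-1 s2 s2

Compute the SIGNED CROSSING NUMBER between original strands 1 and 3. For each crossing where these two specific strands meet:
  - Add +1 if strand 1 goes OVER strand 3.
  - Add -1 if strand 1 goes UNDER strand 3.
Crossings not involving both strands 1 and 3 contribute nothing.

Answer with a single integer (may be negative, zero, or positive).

Gen 1: crossing 1x2. Both 1&3? no. Sum: 0
Gen 2: 1 under 3. Both 1&3? yes. Contrib: -1. Sum: -1
Gen 3: 3 under 1. Both 1&3? yes. Contrib: +1. Sum: 0
Gen 4: 1 over 3. Both 1&3? yes. Contrib: +1. Sum: 1
Gen 5: 3 over 1. Both 1&3? yes. Contrib: -1. Sum: 0
Gen 6: crossing 2x1. Both 1&3? no. Sum: 0
Gen 7: crossing 1x2. Both 1&3? no. Sum: 0
Gen 8: crossing 2x1. Both 1&3? no. Sum: 0
Gen 9: crossing 2x3. Both 1&3? no. Sum: 0
Gen 10: 1 under 3. Both 1&3? yes. Contrib: -1. Sum: -1
Gen 11: crossing 1x2. Both 1&3? no. Sum: -1
Gen 12: crossing 2x1. Both 1&3? no. Sum: -1

Answer: -1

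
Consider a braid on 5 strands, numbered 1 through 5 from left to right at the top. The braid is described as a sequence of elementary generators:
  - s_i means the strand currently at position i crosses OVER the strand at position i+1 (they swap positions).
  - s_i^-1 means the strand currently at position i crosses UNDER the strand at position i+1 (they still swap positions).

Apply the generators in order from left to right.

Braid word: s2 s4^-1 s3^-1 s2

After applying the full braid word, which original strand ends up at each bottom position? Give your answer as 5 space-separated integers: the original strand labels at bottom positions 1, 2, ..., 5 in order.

Answer: 1 5 3 2 4

Derivation:
Gen 1 (s2): strand 2 crosses over strand 3. Perm now: [1 3 2 4 5]
Gen 2 (s4^-1): strand 4 crosses under strand 5. Perm now: [1 3 2 5 4]
Gen 3 (s3^-1): strand 2 crosses under strand 5. Perm now: [1 3 5 2 4]
Gen 4 (s2): strand 3 crosses over strand 5. Perm now: [1 5 3 2 4]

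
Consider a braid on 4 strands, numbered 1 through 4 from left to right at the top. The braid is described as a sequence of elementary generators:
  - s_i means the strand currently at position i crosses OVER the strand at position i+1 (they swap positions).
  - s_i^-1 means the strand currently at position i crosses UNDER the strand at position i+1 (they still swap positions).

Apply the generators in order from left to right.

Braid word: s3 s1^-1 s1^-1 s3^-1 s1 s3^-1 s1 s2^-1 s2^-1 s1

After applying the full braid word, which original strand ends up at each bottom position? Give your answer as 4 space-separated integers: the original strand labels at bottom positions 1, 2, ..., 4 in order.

Answer: 2 1 4 3

Derivation:
Gen 1 (s3): strand 3 crosses over strand 4. Perm now: [1 2 4 3]
Gen 2 (s1^-1): strand 1 crosses under strand 2. Perm now: [2 1 4 3]
Gen 3 (s1^-1): strand 2 crosses under strand 1. Perm now: [1 2 4 3]
Gen 4 (s3^-1): strand 4 crosses under strand 3. Perm now: [1 2 3 4]
Gen 5 (s1): strand 1 crosses over strand 2. Perm now: [2 1 3 4]
Gen 6 (s3^-1): strand 3 crosses under strand 4. Perm now: [2 1 4 3]
Gen 7 (s1): strand 2 crosses over strand 1. Perm now: [1 2 4 3]
Gen 8 (s2^-1): strand 2 crosses under strand 4. Perm now: [1 4 2 3]
Gen 9 (s2^-1): strand 4 crosses under strand 2. Perm now: [1 2 4 3]
Gen 10 (s1): strand 1 crosses over strand 2. Perm now: [2 1 4 3]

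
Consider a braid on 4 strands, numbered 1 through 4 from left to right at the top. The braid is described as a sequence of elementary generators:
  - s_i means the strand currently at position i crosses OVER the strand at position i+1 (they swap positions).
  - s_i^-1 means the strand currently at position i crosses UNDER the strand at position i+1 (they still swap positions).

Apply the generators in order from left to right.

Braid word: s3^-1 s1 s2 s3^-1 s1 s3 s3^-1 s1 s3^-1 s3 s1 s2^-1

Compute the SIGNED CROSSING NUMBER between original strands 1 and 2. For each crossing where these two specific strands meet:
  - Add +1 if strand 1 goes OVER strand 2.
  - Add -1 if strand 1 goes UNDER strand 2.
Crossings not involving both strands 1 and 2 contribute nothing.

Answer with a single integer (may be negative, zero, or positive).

Answer: 1

Derivation:
Gen 1: crossing 3x4. Both 1&2? no. Sum: 0
Gen 2: 1 over 2. Both 1&2? yes. Contrib: +1. Sum: 1
Gen 3: crossing 1x4. Both 1&2? no. Sum: 1
Gen 4: crossing 1x3. Both 1&2? no. Sum: 1
Gen 5: crossing 2x4. Both 1&2? no. Sum: 1
Gen 6: crossing 3x1. Both 1&2? no. Sum: 1
Gen 7: crossing 1x3. Both 1&2? no. Sum: 1
Gen 8: crossing 4x2. Both 1&2? no. Sum: 1
Gen 9: crossing 3x1. Both 1&2? no. Sum: 1
Gen 10: crossing 1x3. Both 1&2? no. Sum: 1
Gen 11: crossing 2x4. Both 1&2? no. Sum: 1
Gen 12: crossing 2x3. Both 1&2? no. Sum: 1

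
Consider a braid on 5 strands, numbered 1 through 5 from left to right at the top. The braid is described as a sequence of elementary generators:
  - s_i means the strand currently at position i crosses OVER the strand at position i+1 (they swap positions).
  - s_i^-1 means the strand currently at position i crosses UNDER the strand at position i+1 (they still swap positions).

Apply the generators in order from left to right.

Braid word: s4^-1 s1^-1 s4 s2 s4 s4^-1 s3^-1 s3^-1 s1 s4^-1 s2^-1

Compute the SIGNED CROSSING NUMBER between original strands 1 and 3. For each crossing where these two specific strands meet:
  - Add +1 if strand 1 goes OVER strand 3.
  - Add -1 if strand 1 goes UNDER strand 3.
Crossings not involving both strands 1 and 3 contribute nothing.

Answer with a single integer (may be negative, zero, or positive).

Gen 1: crossing 4x5. Both 1&3? no. Sum: 0
Gen 2: crossing 1x2. Both 1&3? no. Sum: 0
Gen 3: crossing 5x4. Both 1&3? no. Sum: 0
Gen 4: 1 over 3. Both 1&3? yes. Contrib: +1. Sum: 1
Gen 5: crossing 4x5. Both 1&3? no. Sum: 1
Gen 6: crossing 5x4. Both 1&3? no. Sum: 1
Gen 7: crossing 1x4. Both 1&3? no. Sum: 1
Gen 8: crossing 4x1. Both 1&3? no. Sum: 1
Gen 9: crossing 2x3. Both 1&3? no. Sum: 1
Gen 10: crossing 4x5. Both 1&3? no. Sum: 1
Gen 11: crossing 2x1. Both 1&3? no. Sum: 1

Answer: 1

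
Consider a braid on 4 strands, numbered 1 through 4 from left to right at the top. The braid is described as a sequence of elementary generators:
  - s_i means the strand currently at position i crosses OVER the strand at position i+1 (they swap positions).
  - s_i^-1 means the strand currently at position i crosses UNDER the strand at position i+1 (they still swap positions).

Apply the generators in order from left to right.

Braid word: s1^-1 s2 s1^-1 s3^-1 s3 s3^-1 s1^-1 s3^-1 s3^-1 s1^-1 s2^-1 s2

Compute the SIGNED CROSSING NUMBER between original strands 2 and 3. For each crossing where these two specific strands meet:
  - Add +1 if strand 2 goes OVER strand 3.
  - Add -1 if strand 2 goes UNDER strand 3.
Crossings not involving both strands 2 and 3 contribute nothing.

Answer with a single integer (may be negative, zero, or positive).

Gen 1: crossing 1x2. Both 2&3? no. Sum: 0
Gen 2: crossing 1x3. Both 2&3? no. Sum: 0
Gen 3: 2 under 3. Both 2&3? yes. Contrib: -1. Sum: -1
Gen 4: crossing 1x4. Both 2&3? no. Sum: -1
Gen 5: crossing 4x1. Both 2&3? no. Sum: -1
Gen 6: crossing 1x4. Both 2&3? no. Sum: -1
Gen 7: 3 under 2. Both 2&3? yes. Contrib: +1. Sum: 0
Gen 8: crossing 4x1. Both 2&3? no. Sum: 0
Gen 9: crossing 1x4. Both 2&3? no. Sum: 0
Gen 10: 2 under 3. Both 2&3? yes. Contrib: -1. Sum: -1
Gen 11: crossing 2x4. Both 2&3? no. Sum: -1
Gen 12: crossing 4x2. Both 2&3? no. Sum: -1

Answer: -1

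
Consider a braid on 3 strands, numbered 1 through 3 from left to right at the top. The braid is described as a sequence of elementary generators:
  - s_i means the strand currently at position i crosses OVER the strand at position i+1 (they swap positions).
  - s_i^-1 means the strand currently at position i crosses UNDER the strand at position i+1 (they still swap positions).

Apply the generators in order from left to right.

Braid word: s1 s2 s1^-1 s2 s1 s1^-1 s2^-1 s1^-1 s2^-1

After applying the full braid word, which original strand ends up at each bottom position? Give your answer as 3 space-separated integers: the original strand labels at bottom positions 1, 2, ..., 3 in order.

Answer: 2 1 3

Derivation:
Gen 1 (s1): strand 1 crosses over strand 2. Perm now: [2 1 3]
Gen 2 (s2): strand 1 crosses over strand 3. Perm now: [2 3 1]
Gen 3 (s1^-1): strand 2 crosses under strand 3. Perm now: [3 2 1]
Gen 4 (s2): strand 2 crosses over strand 1. Perm now: [3 1 2]
Gen 5 (s1): strand 3 crosses over strand 1. Perm now: [1 3 2]
Gen 6 (s1^-1): strand 1 crosses under strand 3. Perm now: [3 1 2]
Gen 7 (s2^-1): strand 1 crosses under strand 2. Perm now: [3 2 1]
Gen 8 (s1^-1): strand 3 crosses under strand 2. Perm now: [2 3 1]
Gen 9 (s2^-1): strand 3 crosses under strand 1. Perm now: [2 1 3]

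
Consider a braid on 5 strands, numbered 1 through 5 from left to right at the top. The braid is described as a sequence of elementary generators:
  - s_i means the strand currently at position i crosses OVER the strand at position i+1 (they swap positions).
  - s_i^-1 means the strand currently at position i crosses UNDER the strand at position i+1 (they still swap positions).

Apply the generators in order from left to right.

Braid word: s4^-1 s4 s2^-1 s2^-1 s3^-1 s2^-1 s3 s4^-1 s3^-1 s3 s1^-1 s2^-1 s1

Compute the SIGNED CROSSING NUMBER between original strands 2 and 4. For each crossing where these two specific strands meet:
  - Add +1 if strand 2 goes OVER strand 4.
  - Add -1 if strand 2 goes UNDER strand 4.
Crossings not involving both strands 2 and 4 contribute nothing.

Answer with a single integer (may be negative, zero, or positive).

Answer: -1

Derivation:
Gen 1: crossing 4x5. Both 2&4? no. Sum: 0
Gen 2: crossing 5x4. Both 2&4? no. Sum: 0
Gen 3: crossing 2x3. Both 2&4? no. Sum: 0
Gen 4: crossing 3x2. Both 2&4? no. Sum: 0
Gen 5: crossing 3x4. Both 2&4? no. Sum: 0
Gen 6: 2 under 4. Both 2&4? yes. Contrib: -1. Sum: -1
Gen 7: crossing 2x3. Both 2&4? no. Sum: -1
Gen 8: crossing 2x5. Both 2&4? no. Sum: -1
Gen 9: crossing 3x5. Both 2&4? no. Sum: -1
Gen 10: crossing 5x3. Both 2&4? no. Sum: -1
Gen 11: crossing 1x4. Both 2&4? no. Sum: -1
Gen 12: crossing 1x3. Both 2&4? no. Sum: -1
Gen 13: crossing 4x3. Both 2&4? no. Sum: -1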